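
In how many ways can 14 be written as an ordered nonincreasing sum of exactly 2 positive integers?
p(14, 2 parts) = 7

Partitions of n into exactly k parts ↔ partitions of n − k into at most k parts (subtract 1 from each part). For n = 14, k = 2, the partitions are: 13+1, 12+2, 11+3, 10+4, 9+5, 8+6, 7+7. Count = 7.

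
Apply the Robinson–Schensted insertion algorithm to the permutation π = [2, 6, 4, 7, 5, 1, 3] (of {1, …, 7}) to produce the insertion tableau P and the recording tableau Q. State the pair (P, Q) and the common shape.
P = [1, 3, 5] / [2, 4] / [6, 7];  Q = [1, 2, 4] / [3, 5] / [6, 7];  common shape = (3, 2, 2)

Row-insert the values π_1, π_2, … into P one at a time, bumping the leftmost entry strictly greater than the inserted value down to the next row. The recording tableau Q records, in position (i, j), the step at which that cell was added to P.
  Insert 2 (step 1): P = [2];  Q = [1]
  Insert 6 (step 2): P = [2, 6];  Q = [1, 2]
  Insert 4 (step 3): P = [2, 4] / [6];  Q = [1, 2] / [3]
  Insert 7 (step 4): P = [2, 4, 7] / [6];  Q = [1, 2, 4] / [3]
  Insert 5 (step 5): P = [2, 4, 5] / [6, 7];  Q = [1, 2, 4] / [3, 5]
  Insert 1 (step 6): P = [1, 4, 5] / [2, 7] / [6];  Q = [1, 2, 4] / [3, 5] / [6]
  Insert 3 (step 7): P = [1, 3, 5] / [2, 4] / [6, 7];  Q = [1, 2, 4] / [3, 5] / [6, 7]
Final shape: (3, 2, 2).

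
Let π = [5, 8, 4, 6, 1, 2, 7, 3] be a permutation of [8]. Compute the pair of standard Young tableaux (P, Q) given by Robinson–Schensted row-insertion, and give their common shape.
P = [1, 2, 3] / [4, 6, 7] / [5, 8];  Q = [1, 2, 7] / [3, 4, 8] / [5, 6];  common shape = (3, 3, 2)

Row-insert the values π_1, π_2, … into P one at a time, bumping the leftmost entry strictly greater than the inserted value down to the next row. The recording tableau Q records, in position (i, j), the step at which that cell was added to P.
  Insert 5 (step 1): P = [5];  Q = [1]
  Insert 8 (step 2): P = [5, 8];  Q = [1, 2]
  Insert 4 (step 3): P = [4, 8] / [5];  Q = [1, 2] / [3]
  Insert 6 (step 4): P = [4, 6] / [5, 8];  Q = [1, 2] / [3, 4]
  Insert 1 (step 5): P = [1, 6] / [4, 8] / [5];  Q = [1, 2] / [3, 4] / [5]
  Insert 2 (step 6): P = [1, 2] / [4, 6] / [5, 8];  Q = [1, 2] / [3, 4] / [5, 6]
  Insert 7 (step 7): P = [1, 2, 7] / [4, 6] / [5, 8];  Q = [1, 2, 7] / [3, 4] / [5, 6]
  Insert 3 (step 8): P = [1, 2, 3] / [4, 6, 7] / [5, 8];  Q = [1, 2, 7] / [3, 4, 8] / [5, 6]
Final shape: (3, 3, 2).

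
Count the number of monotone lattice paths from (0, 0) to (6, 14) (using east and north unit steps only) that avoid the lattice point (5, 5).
Number of paths = 36240

Total paths from (0, 0) to (6, 14): C(20, 6) = 38760. Paths through (5, 5): (paths (0, 0) → (5, 5)) × (paths (5, 5) → (6, 14)) = C(10, 5) · C(10, 1) = 252 · 10 = 2520. Avoidance count = 38760 − 2520 = 36240.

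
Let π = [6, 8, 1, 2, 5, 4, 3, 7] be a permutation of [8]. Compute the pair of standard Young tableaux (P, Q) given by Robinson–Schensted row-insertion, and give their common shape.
P = [1, 2, 3, 7] / [4, 8] / [5] / [6];  Q = [1, 2, 5, 8] / [3, 4] / [6] / [7];  common shape = (4, 2, 1, 1)

Row-insert the values π_1, π_2, … into P one at a time, bumping the leftmost entry strictly greater than the inserted value down to the next row. The recording tableau Q records, in position (i, j), the step at which that cell was added to P.
  Insert 6 (step 1): P = [6];  Q = [1]
  Insert 8 (step 2): P = [6, 8];  Q = [1, 2]
  Insert 1 (step 3): P = [1, 8] / [6];  Q = [1, 2] / [3]
  Insert 2 (step 4): P = [1, 2] / [6, 8];  Q = [1, 2] / [3, 4]
  Insert 5 (step 5): P = [1, 2, 5] / [6, 8];  Q = [1, 2, 5] / [3, 4]
  Insert 4 (step 6): P = [1, 2, 4] / [5, 8] / [6];  Q = [1, 2, 5] / [3, 4] / [6]
  Insert 3 (step 7): P = [1, 2, 3] / [4, 8] / [5] / [6];  Q = [1, 2, 5] / [3, 4] / [6] / [7]
  Insert 7 (step 8): P = [1, 2, 3, 7] / [4, 8] / [5] / [6];  Q = [1, 2, 5, 8] / [3, 4] / [6] / [7]
Final shape: (4, 2, 1, 1).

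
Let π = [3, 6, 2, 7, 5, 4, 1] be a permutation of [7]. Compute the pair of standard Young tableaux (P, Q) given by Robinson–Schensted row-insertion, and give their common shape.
P = [1, 4, 7] / [2, 5] / [3] / [6];  Q = [1, 2, 4] / [3, 5] / [6] / [7];  common shape = (3, 2, 1, 1)

Row-insert the values π_1, π_2, … into P one at a time, bumping the leftmost entry strictly greater than the inserted value down to the next row. The recording tableau Q records, in position (i, j), the step at which that cell was added to P.
  Insert 3 (step 1): P = [3];  Q = [1]
  Insert 6 (step 2): P = [3, 6];  Q = [1, 2]
  Insert 2 (step 3): P = [2, 6] / [3];  Q = [1, 2] / [3]
  Insert 7 (step 4): P = [2, 6, 7] / [3];  Q = [1, 2, 4] / [3]
  Insert 5 (step 5): P = [2, 5, 7] / [3, 6];  Q = [1, 2, 4] / [3, 5]
  Insert 4 (step 6): P = [2, 4, 7] / [3, 5] / [6];  Q = [1, 2, 4] / [3, 5] / [6]
  Insert 1 (step 7): P = [1, 4, 7] / [2, 5] / [3] / [6];  Q = [1, 2, 4] / [3, 5] / [6] / [7]
Final shape: (3, 2, 1, 1).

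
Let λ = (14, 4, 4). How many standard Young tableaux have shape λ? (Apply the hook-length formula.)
# SYT of shape (14, 4, 4) = 2462229

Hook-length formula: f^λ = n! / Π hook(c), product over all cells c of the Young diagram. For λ = (14, 4, 4), n = 22 boxes. Hook lengths by row (left-to-right, top-to-bottom): [16, 15, 14, 13, 10, 9, 8, 7, 6, 5, 4, 3, 2, 1]; [5, 4, 3, 2]; [4, 3, 2, 1]. Product of hooks = 456497233920000. So f^λ = 22! / 456497233920000 = 1124000727777607680000 / 456497233920000 = 2462229.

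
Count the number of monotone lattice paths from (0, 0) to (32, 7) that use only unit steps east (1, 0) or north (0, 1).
Number of paths = 15380937

A monotone lattice path from (0, 0) to (32, 7) consists of 32 east steps and 7 north steps in some order, so it is determined by which 32 of the 39 steps are east. The count is C(39, 32) = 15380937.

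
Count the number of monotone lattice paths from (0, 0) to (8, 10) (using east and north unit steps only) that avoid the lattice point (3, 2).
Number of paths = 30888

Total paths from (0, 0) to (8, 10): C(18, 8) = 43758. Paths through (3, 2): (paths (0, 0) → (3, 2)) × (paths (3, 2) → (8, 10)) = C(5, 3) · C(13, 5) = 10 · 1287 = 12870. Avoidance count = 43758 − 12870 = 30888.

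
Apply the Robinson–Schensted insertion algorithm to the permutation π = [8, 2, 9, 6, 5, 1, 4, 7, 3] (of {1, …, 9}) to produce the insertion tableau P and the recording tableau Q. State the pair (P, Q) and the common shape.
P = [1, 3, 7] / [2, 4] / [5, 9] / [6] / [8];  Q = [1, 3, 8] / [2, 4] / [5, 7] / [6] / [9];  common shape = (3, 2, 2, 1, 1)

Row-insert the values π_1, π_2, … into P one at a time, bumping the leftmost entry strictly greater than the inserted value down to the next row. The recording tableau Q records, in position (i, j), the step at which that cell was added to P.
  Insert 8 (step 1): P = [8];  Q = [1]
  Insert 2 (step 2): P = [2] / [8];  Q = [1] / [2]
  Insert 9 (step 3): P = [2, 9] / [8];  Q = [1, 3] / [2]
  Insert 6 (step 4): P = [2, 6] / [8, 9];  Q = [1, 3] / [2, 4]
  Insert 5 (step 5): P = [2, 5] / [6, 9] / [8];  Q = [1, 3] / [2, 4] / [5]
  Insert 1 (step 6): P = [1, 5] / [2, 9] / [6] / [8];  Q = [1, 3] / [2, 4] / [5] / [6]
  Insert 4 (step 7): P = [1, 4] / [2, 5] / [6, 9] / [8];  Q = [1, 3] / [2, 4] / [5, 7] / [6]
  Insert 7 (step 8): P = [1, 4, 7] / [2, 5] / [6, 9] / [8];  Q = [1, 3, 8] / [2, 4] / [5, 7] / [6]
  Insert 3 (step 9): P = [1, 3, 7] / [2, 4] / [5, 9] / [6] / [8];  Q = [1, 3, 8] / [2, 4] / [5, 7] / [6] / [9]
Final shape: (3, 2, 2, 1, 1).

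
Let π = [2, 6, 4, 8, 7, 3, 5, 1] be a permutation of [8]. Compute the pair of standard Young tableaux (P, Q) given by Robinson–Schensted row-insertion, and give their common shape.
P = [1, 3, 5] / [2, 7] / [4, 8] / [6];  Q = [1, 2, 4] / [3, 5] / [6, 7] / [8];  common shape = (3, 2, 2, 1)

Row-insert the values π_1, π_2, … into P one at a time, bumping the leftmost entry strictly greater than the inserted value down to the next row. The recording tableau Q records, in position (i, j), the step at which that cell was added to P.
  Insert 2 (step 1): P = [2];  Q = [1]
  Insert 6 (step 2): P = [2, 6];  Q = [1, 2]
  Insert 4 (step 3): P = [2, 4] / [6];  Q = [1, 2] / [3]
  Insert 8 (step 4): P = [2, 4, 8] / [6];  Q = [1, 2, 4] / [3]
  Insert 7 (step 5): P = [2, 4, 7] / [6, 8];  Q = [1, 2, 4] / [3, 5]
  Insert 3 (step 6): P = [2, 3, 7] / [4, 8] / [6];  Q = [1, 2, 4] / [3, 5] / [6]
  Insert 5 (step 7): P = [2, 3, 5] / [4, 7] / [6, 8];  Q = [1, 2, 4] / [3, 5] / [6, 7]
  Insert 1 (step 8): P = [1, 3, 5] / [2, 7] / [4, 8] / [6];  Q = [1, 2, 4] / [3, 5] / [6, 7] / [8]
Final shape: (3, 2, 2, 1).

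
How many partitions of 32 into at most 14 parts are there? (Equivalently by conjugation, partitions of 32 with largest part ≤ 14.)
p(32, parts ≤ 14) = 7139

Use the recurrence p(n, m) = p(n, m−1) + p(n−m, m): either the largest part is < m (count p(n, m−1)) or the largest part is exactly m (remove one copy of m, count p(n−m, m)). With p(0, ·) = 1 this gives p(32, parts ≤ 14) = 7139. (By conjugating Young diagrams, this also counts partitions of 32 into at most 14 parts.)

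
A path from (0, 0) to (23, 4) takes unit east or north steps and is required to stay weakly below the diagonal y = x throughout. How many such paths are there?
Number of paths = 14625

By the reflection principle (André's argument), the number of monotone paths to (23, 4) with n ≤ m that never go above y = x is C(27, 23) − C(27, 24) = 17550 − 2925 = 14625.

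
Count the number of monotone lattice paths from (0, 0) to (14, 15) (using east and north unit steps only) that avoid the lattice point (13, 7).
Number of paths = 76861080

Total paths from (0, 0) to (14, 15): C(29, 14) = 77558760. Paths through (13, 7): (paths (0, 0) → (13, 7)) × (paths (13, 7) → (14, 15)) = C(20, 13) · C(9, 1) = 77520 · 9 = 697680. Avoidance count = 77558760 − 697680 = 76861080.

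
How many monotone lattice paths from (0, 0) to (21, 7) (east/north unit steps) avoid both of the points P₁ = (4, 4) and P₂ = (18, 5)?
Number of paths = 778250

Inclusion–exclusion. Total paths: C(28, 21) = 1184040. Through P₁: C(8, 4)·C(20, 17) = 79800. Through P₂: C(23, 18)·C(5, 3) = 336490. Since P₁ is strictly southwest of P₂, a monotone path through both must visit P₁ then P₂; paths through both = C(8, 4)·C(15, 14)·C(5, 3) = 10500. Avoid both = 1184040 − 79800 − 336490 + 10500 = 778250.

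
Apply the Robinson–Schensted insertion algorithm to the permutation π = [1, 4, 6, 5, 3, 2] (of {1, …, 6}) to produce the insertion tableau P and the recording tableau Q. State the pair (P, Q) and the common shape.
P = [1, 2, 5] / [3] / [4] / [6];  Q = [1, 2, 3] / [4] / [5] / [6];  common shape = (3, 1, 1, 1)

Row-insert the values π_1, π_2, … into P one at a time, bumping the leftmost entry strictly greater than the inserted value down to the next row. The recording tableau Q records, in position (i, j), the step at which that cell was added to P.
  Insert 1 (step 1): P = [1];  Q = [1]
  Insert 4 (step 2): P = [1, 4];  Q = [1, 2]
  Insert 6 (step 3): P = [1, 4, 6];  Q = [1, 2, 3]
  Insert 5 (step 4): P = [1, 4, 5] / [6];  Q = [1, 2, 3] / [4]
  Insert 3 (step 5): P = [1, 3, 5] / [4] / [6];  Q = [1, 2, 3] / [4] / [5]
  Insert 2 (step 6): P = [1, 2, 5] / [3] / [4] / [6];  Q = [1, 2, 3] / [4] / [5] / [6]
Final shape: (3, 1, 1, 1).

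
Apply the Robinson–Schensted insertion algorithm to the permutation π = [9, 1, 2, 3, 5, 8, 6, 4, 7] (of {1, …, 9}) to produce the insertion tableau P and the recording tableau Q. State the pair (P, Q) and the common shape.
P = [1, 2, 3, 4, 6, 7] / [5] / [8] / [9];  Q = [1, 3, 4, 5, 6, 9] / [2] / [7] / [8];  common shape = (6, 1, 1, 1)

Row-insert the values π_1, π_2, … into P one at a time, bumping the leftmost entry strictly greater than the inserted value down to the next row. The recording tableau Q records, in position (i, j), the step at which that cell was added to P.
  Insert 9 (step 1): P = [9];  Q = [1]
  Insert 1 (step 2): P = [1] / [9];  Q = [1] / [2]
  Insert 2 (step 3): P = [1, 2] / [9];  Q = [1, 3] / [2]
  Insert 3 (step 4): P = [1, 2, 3] / [9];  Q = [1, 3, 4] / [2]
  Insert 5 (step 5): P = [1, 2, 3, 5] / [9];  Q = [1, 3, 4, 5] / [2]
  Insert 8 (step 6): P = [1, 2, 3, 5, 8] / [9];  Q = [1, 3, 4, 5, 6] / [2]
  Insert 6 (step 7): P = [1, 2, 3, 5, 6] / [8] / [9];  Q = [1, 3, 4, 5, 6] / [2] / [7]
  Insert 4 (step 8): P = [1, 2, 3, 4, 6] / [5] / [8] / [9];  Q = [1, 3, 4, 5, 6] / [2] / [7] / [8]
  Insert 7 (step 9): P = [1, 2, 3, 4, 6, 7] / [5] / [8] / [9];  Q = [1, 3, 4, 5, 6, 9] / [2] / [7] / [8]
Final shape: (6, 1, 1, 1).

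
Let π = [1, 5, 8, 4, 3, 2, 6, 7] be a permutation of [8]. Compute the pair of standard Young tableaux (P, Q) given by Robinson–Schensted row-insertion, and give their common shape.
P = [1, 2, 6, 7] / [3, 8] / [4] / [5];  Q = [1, 2, 3, 8] / [4, 7] / [5] / [6];  common shape = (4, 2, 1, 1)

Row-insert the values π_1, π_2, … into P one at a time, bumping the leftmost entry strictly greater than the inserted value down to the next row. The recording tableau Q records, in position (i, j), the step at which that cell was added to P.
  Insert 1 (step 1): P = [1];  Q = [1]
  Insert 5 (step 2): P = [1, 5];  Q = [1, 2]
  Insert 8 (step 3): P = [1, 5, 8];  Q = [1, 2, 3]
  Insert 4 (step 4): P = [1, 4, 8] / [5];  Q = [1, 2, 3] / [4]
  Insert 3 (step 5): P = [1, 3, 8] / [4] / [5];  Q = [1, 2, 3] / [4] / [5]
  Insert 2 (step 6): P = [1, 2, 8] / [3] / [4] / [5];  Q = [1, 2, 3] / [4] / [5] / [6]
  Insert 6 (step 7): P = [1, 2, 6] / [3, 8] / [4] / [5];  Q = [1, 2, 3] / [4, 7] / [5] / [6]
  Insert 7 (step 8): P = [1, 2, 6, 7] / [3, 8] / [4] / [5];  Q = [1, 2, 3, 8] / [4, 7] / [5] / [6]
Final shape: (4, 2, 1, 1).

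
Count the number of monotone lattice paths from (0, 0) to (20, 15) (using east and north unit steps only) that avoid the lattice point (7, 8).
Number of paths = 2749101960

Total paths from (0, 0) to (20, 15): C(35, 20) = 3247943160. Paths through (7, 8): (paths (0, 0) → (7, 8)) × (paths (7, 8) → (20, 15)) = C(15, 7) · C(20, 13) = 6435 · 77520 = 498841200. Avoidance count = 3247943160 − 498841200 = 2749101960.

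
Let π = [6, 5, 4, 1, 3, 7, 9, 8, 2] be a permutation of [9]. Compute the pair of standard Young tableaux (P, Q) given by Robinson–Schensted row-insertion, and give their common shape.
P = [1, 2, 7, 8] / [3, 9] / [4] / [5] / [6];  Q = [1, 5, 6, 7] / [2, 8] / [3] / [4] / [9];  common shape = (4, 2, 1, 1, 1)

Row-insert the values π_1, π_2, … into P one at a time, bumping the leftmost entry strictly greater than the inserted value down to the next row. The recording tableau Q records, in position (i, j), the step at which that cell was added to P.
  Insert 6 (step 1): P = [6];  Q = [1]
  Insert 5 (step 2): P = [5] / [6];  Q = [1] / [2]
  Insert 4 (step 3): P = [4] / [5] / [6];  Q = [1] / [2] / [3]
  Insert 1 (step 4): P = [1] / [4] / [5] / [6];  Q = [1] / [2] / [3] / [4]
  Insert 3 (step 5): P = [1, 3] / [4] / [5] / [6];  Q = [1, 5] / [2] / [3] / [4]
  Insert 7 (step 6): P = [1, 3, 7] / [4] / [5] / [6];  Q = [1, 5, 6] / [2] / [3] / [4]
  Insert 9 (step 7): P = [1, 3, 7, 9] / [4] / [5] / [6];  Q = [1, 5, 6, 7] / [2] / [3] / [4]
  Insert 8 (step 8): P = [1, 3, 7, 8] / [4, 9] / [5] / [6];  Q = [1, 5, 6, 7] / [2, 8] / [3] / [4]
  Insert 2 (step 9): P = [1, 2, 7, 8] / [3, 9] / [4] / [5] / [6];  Q = [1, 5, 6, 7] / [2, 8] / [3] / [4] / [9]
Final shape: (4, 2, 1, 1, 1).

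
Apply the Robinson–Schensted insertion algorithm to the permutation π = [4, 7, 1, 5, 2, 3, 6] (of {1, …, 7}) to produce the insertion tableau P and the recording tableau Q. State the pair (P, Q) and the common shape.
P = [1, 2, 3, 6] / [4, 5] / [7];  Q = [1, 2, 6, 7] / [3, 4] / [5];  common shape = (4, 2, 1)

Row-insert the values π_1, π_2, … into P one at a time, bumping the leftmost entry strictly greater than the inserted value down to the next row. The recording tableau Q records, in position (i, j), the step at which that cell was added to P.
  Insert 4 (step 1): P = [4];  Q = [1]
  Insert 7 (step 2): P = [4, 7];  Q = [1, 2]
  Insert 1 (step 3): P = [1, 7] / [4];  Q = [1, 2] / [3]
  Insert 5 (step 4): P = [1, 5] / [4, 7];  Q = [1, 2] / [3, 4]
  Insert 2 (step 5): P = [1, 2] / [4, 5] / [7];  Q = [1, 2] / [3, 4] / [5]
  Insert 3 (step 6): P = [1, 2, 3] / [4, 5] / [7];  Q = [1, 2, 6] / [3, 4] / [5]
  Insert 6 (step 7): P = [1, 2, 3, 6] / [4, 5] / [7];  Q = [1, 2, 6, 7] / [3, 4] / [5]
Final shape: (4, 2, 1).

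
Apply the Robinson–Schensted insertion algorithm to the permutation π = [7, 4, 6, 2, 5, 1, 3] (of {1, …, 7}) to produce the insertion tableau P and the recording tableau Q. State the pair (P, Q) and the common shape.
P = [1, 3] / [2, 5] / [4, 6] / [7];  Q = [1, 3] / [2, 5] / [4, 7] / [6];  common shape = (2, 2, 2, 1)

Row-insert the values π_1, π_2, … into P one at a time, bumping the leftmost entry strictly greater than the inserted value down to the next row. The recording tableau Q records, in position (i, j), the step at which that cell was added to P.
  Insert 7 (step 1): P = [7];  Q = [1]
  Insert 4 (step 2): P = [4] / [7];  Q = [1] / [2]
  Insert 6 (step 3): P = [4, 6] / [7];  Q = [1, 3] / [2]
  Insert 2 (step 4): P = [2, 6] / [4] / [7];  Q = [1, 3] / [2] / [4]
  Insert 5 (step 5): P = [2, 5] / [4, 6] / [7];  Q = [1, 3] / [2, 5] / [4]
  Insert 1 (step 6): P = [1, 5] / [2, 6] / [4] / [7];  Q = [1, 3] / [2, 5] / [4] / [6]
  Insert 3 (step 7): P = [1, 3] / [2, 5] / [4, 6] / [7];  Q = [1, 3] / [2, 5] / [4, 7] / [6]
Final shape: (2, 2, 2, 1).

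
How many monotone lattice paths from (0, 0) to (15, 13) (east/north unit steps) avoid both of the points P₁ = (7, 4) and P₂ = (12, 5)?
Number of paths = 28725540

Inclusion–exclusion. Total paths: C(28, 15) = 37442160. Through P₁: C(11, 7)·C(17, 8) = 8022300. Through P₂: C(17, 12)·C(11, 3) = 1021020. Since P₁ is strictly southwest of P₂, a monotone path through both must visit P₁ then P₂; paths through both = C(11, 7)·C(6, 5)·C(11, 3) = 326700. Avoid both = 37442160 − 8022300 − 1021020 + 326700 = 28725540.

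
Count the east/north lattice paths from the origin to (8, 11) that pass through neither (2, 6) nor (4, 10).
Number of paths = 59741

Inclusion–exclusion. Total paths: C(19, 8) = 75582. Through P₁: C(8, 2)·C(11, 6) = 12936. Through P₂: C(14, 4)·C(5, 4) = 5005. Since P₁ is strictly southwest of P₂, a monotone path through both must visit P₁ then P₂; paths through both = C(8, 2)·C(6, 2)·C(5, 4) = 2100. Avoid both = 75582 − 12936 − 5005 + 2100 = 59741.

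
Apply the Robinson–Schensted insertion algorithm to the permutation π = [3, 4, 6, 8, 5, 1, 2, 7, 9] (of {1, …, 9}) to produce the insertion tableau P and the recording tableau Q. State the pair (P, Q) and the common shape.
P = [1, 2, 5, 7, 9] / [3, 4, 8] / [6];  Q = [1, 2, 3, 4, 9] / [5, 7, 8] / [6];  common shape = (5, 3, 1)

Row-insert the values π_1, π_2, … into P one at a time, bumping the leftmost entry strictly greater than the inserted value down to the next row. The recording tableau Q records, in position (i, j), the step at which that cell was added to P.
  Insert 3 (step 1): P = [3];  Q = [1]
  Insert 4 (step 2): P = [3, 4];  Q = [1, 2]
  Insert 6 (step 3): P = [3, 4, 6];  Q = [1, 2, 3]
  Insert 8 (step 4): P = [3, 4, 6, 8];  Q = [1, 2, 3, 4]
  Insert 5 (step 5): P = [3, 4, 5, 8] / [6];  Q = [1, 2, 3, 4] / [5]
  Insert 1 (step 6): P = [1, 4, 5, 8] / [3] / [6];  Q = [1, 2, 3, 4] / [5] / [6]
  Insert 2 (step 7): P = [1, 2, 5, 8] / [3, 4] / [6];  Q = [1, 2, 3, 4] / [5, 7] / [6]
  Insert 7 (step 8): P = [1, 2, 5, 7] / [3, 4, 8] / [6];  Q = [1, 2, 3, 4] / [5, 7, 8] / [6]
  Insert 9 (step 9): P = [1, 2, 5, 7, 9] / [3, 4, 8] / [6];  Q = [1, 2, 3, 4, 9] / [5, 7, 8] / [6]
Final shape: (5, 3, 1).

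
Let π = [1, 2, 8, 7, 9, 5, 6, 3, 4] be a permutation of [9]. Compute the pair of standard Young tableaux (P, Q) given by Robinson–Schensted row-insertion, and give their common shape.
P = [1, 2, 3, 4] / [5, 6] / [7, 9] / [8];  Q = [1, 2, 3, 5] / [4, 7] / [6, 9] / [8];  common shape = (4, 2, 2, 1)

Row-insert the values π_1, π_2, … into P one at a time, bumping the leftmost entry strictly greater than the inserted value down to the next row. The recording tableau Q records, in position (i, j), the step at which that cell was added to P.
  Insert 1 (step 1): P = [1];  Q = [1]
  Insert 2 (step 2): P = [1, 2];  Q = [1, 2]
  Insert 8 (step 3): P = [1, 2, 8];  Q = [1, 2, 3]
  Insert 7 (step 4): P = [1, 2, 7] / [8];  Q = [1, 2, 3] / [4]
  Insert 9 (step 5): P = [1, 2, 7, 9] / [8];  Q = [1, 2, 3, 5] / [4]
  Insert 5 (step 6): P = [1, 2, 5, 9] / [7] / [8];  Q = [1, 2, 3, 5] / [4] / [6]
  Insert 6 (step 7): P = [1, 2, 5, 6] / [7, 9] / [8];  Q = [1, 2, 3, 5] / [4, 7] / [6]
  Insert 3 (step 8): P = [1, 2, 3, 6] / [5, 9] / [7] / [8];  Q = [1, 2, 3, 5] / [4, 7] / [6] / [8]
  Insert 4 (step 9): P = [1, 2, 3, 4] / [5, 6] / [7, 9] / [8];  Q = [1, 2, 3, 5] / [4, 7] / [6, 9] / [8]
Final shape: (4, 2, 2, 1).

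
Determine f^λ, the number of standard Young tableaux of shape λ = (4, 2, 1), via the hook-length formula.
# SYT of shape (4, 2, 1) = 35

Hook-length formula: f^λ = n! / Π hook(c), product over all cells c of the Young diagram. For λ = (4, 2, 1), n = 7 boxes. Hook lengths by row (left-to-right, top-to-bottom): [6, 4, 2, 1]; [3, 1]; [1]. Product of hooks = 144. So f^λ = 7! / 144 = 5040 / 144 = 35.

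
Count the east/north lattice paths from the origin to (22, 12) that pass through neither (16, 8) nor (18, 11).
Number of paths = 257692230

Inclusion–exclusion. Total paths: C(34, 22) = 548354040. Through P₁: C(24, 16)·C(10, 6) = 154448910. Through P₂: C(29, 18)·C(5, 4) = 172986450. Since P₁ is strictly southwest of P₂, a monotone path through both must visit P₁ then P₂; paths through both = C(24, 16)·C(5, 2)·C(5, 4) = 36773550. Avoid both = 548354040 − 154448910 − 172986450 + 36773550 = 257692230.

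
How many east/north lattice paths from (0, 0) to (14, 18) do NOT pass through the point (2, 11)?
Number of paths = 467505336

Total paths from (0, 0) to (14, 18): C(32, 14) = 471435600. Paths through (2, 11): (paths (0, 0) → (2, 11)) × (paths (2, 11) → (14, 18)) = C(13, 2) · C(19, 12) = 78 · 50388 = 3930264. Avoidance count = 471435600 − 3930264 = 467505336.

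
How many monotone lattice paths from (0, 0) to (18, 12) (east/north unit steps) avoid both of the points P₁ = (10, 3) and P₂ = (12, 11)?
Number of paths = 70166109

Inclusion–exclusion. Total paths: C(30, 18) = 86493225. Through P₁: C(13, 10)·C(17, 8) = 6952660. Through P₂: C(23, 12)·C(7, 6) = 9464546. Since P₁ is strictly southwest of P₂, a monotone path through both must visit P₁ then P₂; paths through both = C(13, 10)·C(10, 2)·C(7, 6) = 90090. Avoid both = 86493225 − 6952660 − 9464546 + 90090 = 70166109.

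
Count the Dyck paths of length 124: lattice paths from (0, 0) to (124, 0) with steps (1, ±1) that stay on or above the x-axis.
C_62 = 24139737743045626825711458546273312

These Dyck paths are counted by the Catalan number C_n = (1/(n + 1)) · C(2n, n). For n = 62: C_62 = (1/63) · C(124, 62) = 1520803477811874490019821888415218656/63 = 24139737743045626825711458546273312.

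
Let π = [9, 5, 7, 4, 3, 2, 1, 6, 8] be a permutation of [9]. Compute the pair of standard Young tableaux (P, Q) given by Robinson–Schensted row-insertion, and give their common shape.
P = [1, 6, 8] / [2, 7] / [3] / [4] / [5] / [9];  Q = [1, 3, 9] / [2, 8] / [4] / [5] / [6] / [7];  common shape = (3, 2, 1, 1, 1, 1)

Row-insert the values π_1, π_2, … into P one at a time, bumping the leftmost entry strictly greater than the inserted value down to the next row. The recording tableau Q records, in position (i, j), the step at which that cell was added to P.
  Insert 9 (step 1): P = [9];  Q = [1]
  Insert 5 (step 2): P = [5] / [9];  Q = [1] / [2]
  Insert 7 (step 3): P = [5, 7] / [9];  Q = [1, 3] / [2]
  Insert 4 (step 4): P = [4, 7] / [5] / [9];  Q = [1, 3] / [2] / [4]
  Insert 3 (step 5): P = [3, 7] / [4] / [5] / [9];  Q = [1, 3] / [2] / [4] / [5]
  Insert 2 (step 6): P = [2, 7] / [3] / [4] / [5] / [9];  Q = [1, 3] / [2] / [4] / [5] / [6]
  Insert 1 (step 7): P = [1, 7] / [2] / [3] / [4] / [5] / [9];  Q = [1, 3] / [2] / [4] / [5] / [6] / [7]
  Insert 6 (step 8): P = [1, 6] / [2, 7] / [3] / [4] / [5] / [9];  Q = [1, 3] / [2, 8] / [4] / [5] / [6] / [7]
  Insert 8 (step 9): P = [1, 6, 8] / [2, 7] / [3] / [4] / [5] / [9];  Q = [1, 3, 9] / [2, 8] / [4] / [5] / [6] / [7]
Final shape: (3, 2, 1, 1, 1, 1).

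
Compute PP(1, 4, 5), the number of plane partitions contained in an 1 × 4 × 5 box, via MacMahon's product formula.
PP(1, 4, 5) = 126

Evaluate the triple product over i = 1..1, j = 1..4, k = 1..5. The factors are (2/1) · (3/2) · (4/3) · (5/4) · (6/5) · (3/2) · (4/3) · (5/4) · … (20 factors total). The numerators and denominators telescope so the product is an integer; carrying out the multiplication exactly gives PP(1, 4, 5) = 126.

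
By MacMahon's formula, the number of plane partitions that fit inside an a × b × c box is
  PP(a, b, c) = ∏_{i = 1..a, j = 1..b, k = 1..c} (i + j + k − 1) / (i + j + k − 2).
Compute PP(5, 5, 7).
PP(5, 5, 7) = 30107635272

Evaluate the triple product over i = 1..5, j = 1..5, k = 1..7. The factors are (2/1) · (3/2) · (4/3) · (5/4) · (6/5) · (7/6) · (8/7) · (3/2) · … (175 factors total). The numerators and denominators telescope so the product is an integer; carrying out the multiplication exactly gives PP(5, 5, 7) = 30107635272.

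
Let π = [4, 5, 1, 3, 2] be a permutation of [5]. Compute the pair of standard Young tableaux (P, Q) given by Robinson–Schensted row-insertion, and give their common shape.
P = [1, 2] / [3, 5] / [4];  Q = [1, 2] / [3, 4] / [5];  common shape = (2, 2, 1)

Row-insert the values π_1, π_2, … into P one at a time, bumping the leftmost entry strictly greater than the inserted value down to the next row. The recording tableau Q records, in position (i, j), the step at which that cell was added to P.
  Insert 4 (step 1): P = [4];  Q = [1]
  Insert 5 (step 2): P = [4, 5];  Q = [1, 2]
  Insert 1 (step 3): P = [1, 5] / [4];  Q = [1, 2] / [3]
  Insert 3 (step 4): P = [1, 3] / [4, 5];  Q = [1, 2] / [3, 4]
  Insert 2 (step 5): P = [1, 2] / [3, 5] / [4];  Q = [1, 2] / [3, 4] / [5]
Final shape: (2, 2, 1).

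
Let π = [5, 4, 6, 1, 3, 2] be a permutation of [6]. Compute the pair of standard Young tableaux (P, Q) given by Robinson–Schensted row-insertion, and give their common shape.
P = [1, 2] / [3, 6] / [4] / [5];  Q = [1, 3] / [2, 5] / [4] / [6];  common shape = (2, 2, 1, 1)

Row-insert the values π_1, π_2, … into P one at a time, bumping the leftmost entry strictly greater than the inserted value down to the next row. The recording tableau Q records, in position (i, j), the step at which that cell was added to P.
  Insert 5 (step 1): P = [5];  Q = [1]
  Insert 4 (step 2): P = [4] / [5];  Q = [1] / [2]
  Insert 6 (step 3): P = [4, 6] / [5];  Q = [1, 3] / [2]
  Insert 1 (step 4): P = [1, 6] / [4] / [5];  Q = [1, 3] / [2] / [4]
  Insert 3 (step 5): P = [1, 3] / [4, 6] / [5];  Q = [1, 3] / [2, 5] / [4]
  Insert 2 (step 6): P = [1, 2] / [3, 6] / [4] / [5];  Q = [1, 3] / [2, 5] / [4] / [6]
Final shape: (2, 2, 1, 1).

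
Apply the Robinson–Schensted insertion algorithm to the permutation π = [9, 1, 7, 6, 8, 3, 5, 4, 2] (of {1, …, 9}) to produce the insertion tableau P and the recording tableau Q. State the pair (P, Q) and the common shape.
P = [1, 2, 4] / [3, 8] / [5] / [6] / [7] / [9];  Q = [1, 3, 5] / [2, 7] / [4] / [6] / [8] / [9];  common shape = (3, 2, 1, 1, 1, 1)

Row-insert the values π_1, π_2, … into P one at a time, bumping the leftmost entry strictly greater than the inserted value down to the next row. The recording tableau Q records, in position (i, j), the step at which that cell was added to P.
  Insert 9 (step 1): P = [9];  Q = [1]
  Insert 1 (step 2): P = [1] / [9];  Q = [1] / [2]
  Insert 7 (step 3): P = [1, 7] / [9];  Q = [1, 3] / [2]
  Insert 6 (step 4): P = [1, 6] / [7] / [9];  Q = [1, 3] / [2] / [4]
  Insert 8 (step 5): P = [1, 6, 8] / [7] / [9];  Q = [1, 3, 5] / [2] / [4]
  Insert 3 (step 6): P = [1, 3, 8] / [6] / [7] / [9];  Q = [1, 3, 5] / [2] / [4] / [6]
  Insert 5 (step 7): P = [1, 3, 5] / [6, 8] / [7] / [9];  Q = [1, 3, 5] / [2, 7] / [4] / [6]
  Insert 4 (step 8): P = [1, 3, 4] / [5, 8] / [6] / [7] / [9];  Q = [1, 3, 5] / [2, 7] / [4] / [6] / [8]
  Insert 2 (step 9): P = [1, 2, 4] / [3, 8] / [5] / [6] / [7] / [9];  Q = [1, 3, 5] / [2, 7] / [4] / [6] / [8] / [9]
Final shape: (3, 2, 1, 1, 1, 1).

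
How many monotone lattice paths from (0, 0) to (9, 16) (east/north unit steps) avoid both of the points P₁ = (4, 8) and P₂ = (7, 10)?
Number of paths = 999966

Inclusion–exclusion. Total paths: C(25, 9) = 2042975. Through P₁: C(12, 4)·C(13, 5) = 637065. Through P₂: C(17, 7)·C(8, 2) = 544544. Since P₁ is strictly southwest of P₂, a monotone path through both must visit P₁ then P₂; paths through both = C(12, 4)·C(5, 3)·C(8, 2) = 138600. Avoid both = 2042975 − 637065 − 544544 + 138600 = 999966.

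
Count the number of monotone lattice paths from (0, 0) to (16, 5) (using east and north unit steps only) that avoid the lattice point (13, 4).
Number of paths = 10829

Total paths from (0, 0) to (16, 5): C(21, 16) = 20349. Paths through (13, 4): (paths (0, 0) → (13, 4)) × (paths (13, 4) → (16, 5)) = C(17, 13) · C(4, 3) = 2380 · 4 = 9520. Avoidance count = 20349 − 9520 = 10829.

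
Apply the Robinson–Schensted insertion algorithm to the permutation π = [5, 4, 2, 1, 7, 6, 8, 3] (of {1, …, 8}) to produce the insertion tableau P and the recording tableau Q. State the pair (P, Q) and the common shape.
P = [1, 3, 8] / [2, 6] / [4, 7] / [5];  Q = [1, 5, 7] / [2, 6] / [3, 8] / [4];  common shape = (3, 2, 2, 1)

Row-insert the values π_1, π_2, … into P one at a time, bumping the leftmost entry strictly greater than the inserted value down to the next row. The recording tableau Q records, in position (i, j), the step at which that cell was added to P.
  Insert 5 (step 1): P = [5];  Q = [1]
  Insert 4 (step 2): P = [4] / [5];  Q = [1] / [2]
  Insert 2 (step 3): P = [2] / [4] / [5];  Q = [1] / [2] / [3]
  Insert 1 (step 4): P = [1] / [2] / [4] / [5];  Q = [1] / [2] / [3] / [4]
  Insert 7 (step 5): P = [1, 7] / [2] / [4] / [5];  Q = [1, 5] / [2] / [3] / [4]
  Insert 6 (step 6): P = [1, 6] / [2, 7] / [4] / [5];  Q = [1, 5] / [2, 6] / [3] / [4]
  Insert 8 (step 7): P = [1, 6, 8] / [2, 7] / [4] / [5];  Q = [1, 5, 7] / [2, 6] / [3] / [4]
  Insert 3 (step 8): P = [1, 3, 8] / [2, 6] / [4, 7] / [5];  Q = [1, 5, 7] / [2, 6] / [3, 8] / [4]
Final shape: (3, 2, 2, 1).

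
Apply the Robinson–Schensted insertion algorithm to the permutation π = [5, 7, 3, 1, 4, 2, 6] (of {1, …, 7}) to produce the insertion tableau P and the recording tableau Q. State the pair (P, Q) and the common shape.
P = [1, 2, 6] / [3, 4] / [5, 7];  Q = [1, 2, 7] / [3, 5] / [4, 6];  common shape = (3, 2, 2)

Row-insert the values π_1, π_2, … into P one at a time, bumping the leftmost entry strictly greater than the inserted value down to the next row. The recording tableau Q records, in position (i, j), the step at which that cell was added to P.
  Insert 5 (step 1): P = [5];  Q = [1]
  Insert 7 (step 2): P = [5, 7];  Q = [1, 2]
  Insert 3 (step 3): P = [3, 7] / [5];  Q = [1, 2] / [3]
  Insert 1 (step 4): P = [1, 7] / [3] / [5];  Q = [1, 2] / [3] / [4]
  Insert 4 (step 5): P = [1, 4] / [3, 7] / [5];  Q = [1, 2] / [3, 5] / [4]
  Insert 2 (step 6): P = [1, 2] / [3, 4] / [5, 7];  Q = [1, 2] / [3, 5] / [4, 6]
  Insert 6 (step 7): P = [1, 2, 6] / [3, 4] / [5, 7];  Q = [1, 2, 7] / [3, 5] / [4, 6]
Final shape: (3, 2, 2).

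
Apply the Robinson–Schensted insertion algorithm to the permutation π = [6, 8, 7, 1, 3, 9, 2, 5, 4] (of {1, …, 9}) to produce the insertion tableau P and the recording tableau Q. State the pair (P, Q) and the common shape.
P = [1, 2, 4] / [3, 5, 9] / [6, 7] / [8];  Q = [1, 2, 6] / [3, 5, 8] / [4, 9] / [7];  common shape = (3, 3, 2, 1)

Row-insert the values π_1, π_2, … into P one at a time, bumping the leftmost entry strictly greater than the inserted value down to the next row. The recording tableau Q records, in position (i, j), the step at which that cell was added to P.
  Insert 6 (step 1): P = [6];  Q = [1]
  Insert 8 (step 2): P = [6, 8];  Q = [1, 2]
  Insert 7 (step 3): P = [6, 7] / [8];  Q = [1, 2] / [3]
  Insert 1 (step 4): P = [1, 7] / [6] / [8];  Q = [1, 2] / [3] / [4]
  Insert 3 (step 5): P = [1, 3] / [6, 7] / [8];  Q = [1, 2] / [3, 5] / [4]
  Insert 9 (step 6): P = [1, 3, 9] / [6, 7] / [8];  Q = [1, 2, 6] / [3, 5] / [4]
  Insert 2 (step 7): P = [1, 2, 9] / [3, 7] / [6] / [8];  Q = [1, 2, 6] / [3, 5] / [4] / [7]
  Insert 5 (step 8): P = [1, 2, 5] / [3, 7, 9] / [6] / [8];  Q = [1, 2, 6] / [3, 5, 8] / [4] / [7]
  Insert 4 (step 9): P = [1, 2, 4] / [3, 5, 9] / [6, 7] / [8];  Q = [1, 2, 6] / [3, 5, 8] / [4, 9] / [7]
Final shape: (3, 3, 2, 1).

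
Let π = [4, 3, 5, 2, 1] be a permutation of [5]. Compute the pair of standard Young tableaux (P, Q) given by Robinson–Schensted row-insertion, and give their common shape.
P = [1, 5] / [2] / [3] / [4];  Q = [1, 3] / [2] / [4] / [5];  common shape = (2, 1, 1, 1)

Row-insert the values π_1, π_2, … into P one at a time, bumping the leftmost entry strictly greater than the inserted value down to the next row. The recording tableau Q records, in position (i, j), the step at which that cell was added to P.
  Insert 4 (step 1): P = [4];  Q = [1]
  Insert 3 (step 2): P = [3] / [4];  Q = [1] / [2]
  Insert 5 (step 3): P = [3, 5] / [4];  Q = [1, 3] / [2]
  Insert 2 (step 4): P = [2, 5] / [3] / [4];  Q = [1, 3] / [2] / [4]
  Insert 1 (step 5): P = [1, 5] / [2] / [3] / [4];  Q = [1, 3] / [2] / [4] / [5]
Final shape: (2, 1, 1, 1).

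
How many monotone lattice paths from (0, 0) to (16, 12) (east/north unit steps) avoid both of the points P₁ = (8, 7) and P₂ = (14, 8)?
Number of paths = 18019035

Inclusion–exclusion. Total paths: C(28, 16) = 30421755. Through P₁: C(15, 8)·C(13, 8) = 8281845. Through P₂: C(22, 14)·C(6, 2) = 4796550. Since P₁ is strictly southwest of P₂, a monotone path through both must visit P₁ then P₂; paths through both = C(15, 8)·C(7, 6)·C(6, 2) = 675675. Avoid both = 30421755 − 8281845 − 4796550 + 675675 = 18019035.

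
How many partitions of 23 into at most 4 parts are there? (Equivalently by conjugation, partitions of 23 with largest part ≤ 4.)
p(23, parts ≤ 4) = 150

Use the recurrence p(n, m) = p(n, m−1) + p(n−m, m): either the largest part is < m (count p(n, m−1)) or the largest part is exactly m (remove one copy of m, count p(n−m, m)). With p(0, ·) = 1 this gives p(23, parts ≤ 4) = 150. (By conjugating Young diagrams, this also counts partitions of 23 into at most 4 parts.)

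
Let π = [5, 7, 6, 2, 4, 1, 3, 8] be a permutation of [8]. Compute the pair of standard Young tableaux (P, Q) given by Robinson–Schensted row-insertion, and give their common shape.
P = [1, 3, 8] / [2, 4] / [5, 6] / [7];  Q = [1, 2, 8] / [3, 5] / [4, 7] / [6];  common shape = (3, 2, 2, 1)

Row-insert the values π_1, π_2, … into P one at a time, bumping the leftmost entry strictly greater than the inserted value down to the next row. The recording tableau Q records, in position (i, j), the step at which that cell was added to P.
  Insert 5 (step 1): P = [5];  Q = [1]
  Insert 7 (step 2): P = [5, 7];  Q = [1, 2]
  Insert 6 (step 3): P = [5, 6] / [7];  Q = [1, 2] / [3]
  Insert 2 (step 4): P = [2, 6] / [5] / [7];  Q = [1, 2] / [3] / [4]
  Insert 4 (step 5): P = [2, 4] / [5, 6] / [7];  Q = [1, 2] / [3, 5] / [4]
  Insert 1 (step 6): P = [1, 4] / [2, 6] / [5] / [7];  Q = [1, 2] / [3, 5] / [4] / [6]
  Insert 3 (step 7): P = [1, 3] / [2, 4] / [5, 6] / [7];  Q = [1, 2] / [3, 5] / [4, 7] / [6]
  Insert 8 (step 8): P = [1, 3, 8] / [2, 4] / [5, 6] / [7];  Q = [1, 2, 8] / [3, 5] / [4, 7] / [6]
Final shape: (3, 2, 2, 1).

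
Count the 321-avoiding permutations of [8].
C_8 = 1430

These 321-avoiding permutations are counted by the Catalan number C_n = (1/(n + 1)) · C(2n, n). For n = 8: C_8 = (1/9) · C(16, 8) = 12870/9 = 1430.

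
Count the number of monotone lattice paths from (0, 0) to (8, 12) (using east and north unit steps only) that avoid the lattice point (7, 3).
Number of paths = 124770

Total paths from (0, 0) to (8, 12): C(20, 8) = 125970. Paths through (7, 3): (paths (0, 0) → (7, 3)) × (paths (7, 3) → (8, 12)) = C(10, 7) · C(10, 1) = 120 · 10 = 1200. Avoidance count = 125970 − 1200 = 124770.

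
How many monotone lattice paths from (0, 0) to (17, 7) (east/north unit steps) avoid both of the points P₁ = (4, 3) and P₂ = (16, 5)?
Number of paths = 211312

Inclusion–exclusion. Total paths: C(24, 17) = 346104. Through P₁: C(7, 4)·C(17, 13) = 83300. Through P₂: C(21, 16)·C(3, 1) = 61047. Since P₁ is strictly southwest of P₂, a monotone path through both must visit P₁ then P₂; paths through both = C(7, 4)·C(14, 12)·C(3, 1) = 9555. Avoid both = 346104 − 83300 − 61047 + 9555 = 211312.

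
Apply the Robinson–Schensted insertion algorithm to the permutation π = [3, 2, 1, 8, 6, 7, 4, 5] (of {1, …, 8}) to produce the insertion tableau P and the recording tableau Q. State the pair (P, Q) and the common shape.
P = [1, 4, 5] / [2, 6, 7] / [3, 8];  Q = [1, 4, 6] / [2, 5, 8] / [3, 7];  common shape = (3, 3, 2)

Row-insert the values π_1, π_2, … into P one at a time, bumping the leftmost entry strictly greater than the inserted value down to the next row. The recording tableau Q records, in position (i, j), the step at which that cell was added to P.
  Insert 3 (step 1): P = [3];  Q = [1]
  Insert 2 (step 2): P = [2] / [3];  Q = [1] / [2]
  Insert 1 (step 3): P = [1] / [2] / [3];  Q = [1] / [2] / [3]
  Insert 8 (step 4): P = [1, 8] / [2] / [3];  Q = [1, 4] / [2] / [3]
  Insert 6 (step 5): P = [1, 6] / [2, 8] / [3];  Q = [1, 4] / [2, 5] / [3]
  Insert 7 (step 6): P = [1, 6, 7] / [2, 8] / [3];  Q = [1, 4, 6] / [2, 5] / [3]
  Insert 4 (step 7): P = [1, 4, 7] / [2, 6] / [3, 8];  Q = [1, 4, 6] / [2, 5] / [3, 7]
  Insert 5 (step 8): P = [1, 4, 5] / [2, 6, 7] / [3, 8];  Q = [1, 4, 6] / [2, 5, 8] / [3, 7]
Final shape: (3, 3, 2).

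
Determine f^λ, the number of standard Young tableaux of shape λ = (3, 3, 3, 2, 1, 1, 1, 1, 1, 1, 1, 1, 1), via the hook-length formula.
# SYT of shape (3, 3, 3, 2, 1, 1, 1, 1, 1, 1, 1, 1, 1) = 620160

Hook-length formula: f^λ = n! / Π hook(c), product over all cells c of the Young diagram. For λ = (3, 3, 3, 2, 1, 1, 1, 1, 1, 1, 1, 1, 1), n = 20 boxes. Hook lengths by row (left-to-right, top-to-bottom): [15, 5, 3]; [14, 4, 2]; [13, 3, 1]; [11, 1]; [9]; [8]; [7]; [6]; [5]; [4]; [3]; [2]; [1]. Product of hooks = 3923023104000. So f^λ = 20! / 3923023104000 = 2432902008176640000 / 3923023104000 = 620160.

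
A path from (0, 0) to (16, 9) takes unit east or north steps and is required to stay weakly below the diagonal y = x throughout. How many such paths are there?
Number of paths = 961400

By the reflection principle (André's argument), the number of monotone paths to (16, 9) with n ≤ m that never go above y = x is C(25, 16) − C(25, 17) = 2042975 − 1081575 = 961400.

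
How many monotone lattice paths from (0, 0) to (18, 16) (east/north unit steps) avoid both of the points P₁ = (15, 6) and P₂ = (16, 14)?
Number of paths = 1318836132

Inclusion–exclusion. Total paths: C(34, 18) = 2203961430. Through P₁: C(21, 15)·C(13, 3) = 15519504. Through P₂: C(30, 16)·C(4, 2) = 872536050. Since P₁ is strictly southwest of P₂, a monotone path through both must visit P₁ then P₂; paths through both = C(21, 15)·C(9, 1)·C(4, 2) = 2930256. Avoid both = 2203961430 − 15519504 − 872536050 + 2930256 = 1318836132.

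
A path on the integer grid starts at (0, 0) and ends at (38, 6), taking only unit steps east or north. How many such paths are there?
Number of paths = 7059052

A monotone lattice path from (0, 0) to (38, 6) consists of 38 east steps and 6 north steps in some order, so it is determined by which 38 of the 44 steps are east. The count is C(44, 38) = 7059052.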